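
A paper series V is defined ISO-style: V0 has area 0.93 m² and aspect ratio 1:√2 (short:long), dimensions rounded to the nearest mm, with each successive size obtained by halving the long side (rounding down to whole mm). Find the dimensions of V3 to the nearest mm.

Let V0's short side be w mm. w · w√2 = 0.93 m² = 930,000 mm², so w ≈ 810.9 mm and w√2 ≈ 1146.8 mm → V0 = 811 × 1147 mm.
V1: ⌊1147/2⌋ × 811 = 573 × 811 mm
V2: ⌊811/2⌋ × 573 = 405 × 573 mm
V3: ⌊573/2⌋ × 405 = 286 × 405 mm

286 × 405 mm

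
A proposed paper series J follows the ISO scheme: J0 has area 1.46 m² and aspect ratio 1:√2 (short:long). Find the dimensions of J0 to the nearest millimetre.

1016 × 1437 mm

Let the short side be w mm. Then w · w√2 = 1.46 m² = 1,460,000 mm².
w² = 1,460,000/√2, so w ≈ 1016.1 mm; long side = w√2 ≈ 1436.9 mm.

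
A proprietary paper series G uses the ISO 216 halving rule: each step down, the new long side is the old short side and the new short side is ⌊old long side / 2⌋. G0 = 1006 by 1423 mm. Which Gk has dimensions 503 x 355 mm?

G3

G0: 1006 × 1423 mm
G1: 711 × 1006 mm
G2: 503 × 711 mm
G3: 355 × 503 mm
G4: 251 × 355 mm
→ matches G3.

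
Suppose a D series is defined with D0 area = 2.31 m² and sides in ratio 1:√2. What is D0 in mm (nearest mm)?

1278 × 1807 mm

Let the short side be w mm. Then w · w√2 = 2.31 m² = 2,310,000 mm².
w² = 2,310,000/√2, so w ≈ 1278.1 mm; long side = w√2 ≈ 1807.4 mm.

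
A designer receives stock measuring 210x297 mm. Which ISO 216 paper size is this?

A4 (210 × 297 mm)

Aspect ratio 297/210 ≈ 1.414 — close to the ISO √2 ≈ 1.414.
In the A-series (A0 area = 1 m²): A4 = 210 × 297 mm.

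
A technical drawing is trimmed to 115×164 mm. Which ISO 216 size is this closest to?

Aspect ratio 164/115 ≈ 1.426 — close to the ISO √2 ≈ 1.414.
In the C-series (envelope sizes, between A and B): C6 = 114 × 162 mm.
Off by 3 mm total — nearest standard size.

C6 (114 × 162 mm)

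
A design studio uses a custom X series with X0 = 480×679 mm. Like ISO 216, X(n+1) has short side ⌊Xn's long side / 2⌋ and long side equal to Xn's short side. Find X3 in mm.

X1: ⌊679/2⌋ × 480 = 339 × 480 mm
X2: ⌊480/2⌋ × 339 = 240 × 339 mm
X3: ⌊339/2⌋ × 240 = 169 × 240 mm

169 × 240 mm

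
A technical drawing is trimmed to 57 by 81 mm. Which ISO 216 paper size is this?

C8 (57 × 81 mm)

Aspect ratio 81/57 ≈ 1.421 — close to the ISO √2 ≈ 1.414.
In the C-series (envelope sizes, between A and B): C8 = 57 × 81 mm.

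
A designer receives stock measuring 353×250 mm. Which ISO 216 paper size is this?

Aspect ratio 353/250 ≈ 1.412 — close to the ISO √2 ≈ 1.414.
In the B-series (B0 = 1000 × 1414 mm): B4 = 250 × 353 mm.

B4 (250 × 353 mm)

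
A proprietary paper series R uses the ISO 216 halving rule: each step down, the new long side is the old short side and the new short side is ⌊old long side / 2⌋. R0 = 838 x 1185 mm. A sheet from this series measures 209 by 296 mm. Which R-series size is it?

R4

R0: 838 × 1185 mm
R1: 592 × 838 mm
R2: 419 × 592 mm
R3: 296 × 419 mm
R4: 209 × 296 mm
R5: 148 × 209 mm
→ matches R4.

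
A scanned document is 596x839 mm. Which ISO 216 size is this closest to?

Aspect ratio 839/596 ≈ 1.408 — close to the ISO √2 ≈ 1.414.
In the A-series (A0 area = 1 m²): A1 = 594 × 841 mm.
Off by 4 mm total — nearest standard size.

A1 (594 × 841 mm)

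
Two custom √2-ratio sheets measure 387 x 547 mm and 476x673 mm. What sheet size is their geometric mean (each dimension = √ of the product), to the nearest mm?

Short side: √(387 · 476) = √184212 ≈ 429.2 → 429 mm
Long side: √(547 · 673) = √368131 ≈ 606.7 → 607 mm

429 × 607 mm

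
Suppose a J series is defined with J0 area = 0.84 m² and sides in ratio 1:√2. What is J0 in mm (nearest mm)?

Let the short side be w mm. Then w · w√2 = 0.84 m² = 840,000 mm².
w² = 840,000/√2, so w ≈ 770.7 mm; long side = w√2 ≈ 1089.9 mm.

771 × 1090 mm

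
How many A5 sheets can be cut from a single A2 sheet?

A2 = 420 × 594 mm; A5 = 148 × 210 mm.
Each halving step doubles the count; 3 steps from A2 to A5.
2^3 = 8.

8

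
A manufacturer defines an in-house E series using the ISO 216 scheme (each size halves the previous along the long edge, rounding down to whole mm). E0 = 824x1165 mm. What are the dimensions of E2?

412 × 582 mm

E1: ⌊1165/2⌋ × 824 = 582 × 824 mm
E2: ⌊824/2⌋ × 582 = 412 × 582 mm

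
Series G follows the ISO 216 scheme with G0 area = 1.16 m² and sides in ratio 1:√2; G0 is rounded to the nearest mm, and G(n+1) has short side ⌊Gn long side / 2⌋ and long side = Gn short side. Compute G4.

226 × 320 mm

Let G0's short side be w mm. w · w√2 = 1.16 m² = 1,160,000 mm², so w ≈ 905.7 mm and w√2 ≈ 1280.8 mm → G0 = 906 × 1281 mm.
G1: ⌊1281/2⌋ × 906 = 640 × 906 mm
G2: ⌊906/2⌋ × 640 = 453 × 640 mm
G3: ⌊640/2⌋ × 453 = 320 × 453 mm
G4: ⌊453/2⌋ × 320 = 226 × 320 mm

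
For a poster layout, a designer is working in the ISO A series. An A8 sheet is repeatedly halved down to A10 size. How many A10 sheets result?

Each ISO step halves the sheet: 1 × A8 → 2 × A9 → 4 × A10
From A8 to A10 is 2 halving steps: 2^2 = 4.

4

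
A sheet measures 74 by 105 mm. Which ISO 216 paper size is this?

A7 (74 × 105 mm)

Aspect ratio 105/74 ≈ 1.419 — close to the ISO √2 ≈ 1.414.
In the A-series (A0 area = 1 m²): A7 = 74 × 105 mm.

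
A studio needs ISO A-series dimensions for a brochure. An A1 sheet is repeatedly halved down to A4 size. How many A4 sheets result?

Each ISO step halves the sheet: 1 × A1 → 2 × A2 → 4 × A3 → 8 × A4
From A1 to A4 is 3 halving steps: 2^3 = 8.

8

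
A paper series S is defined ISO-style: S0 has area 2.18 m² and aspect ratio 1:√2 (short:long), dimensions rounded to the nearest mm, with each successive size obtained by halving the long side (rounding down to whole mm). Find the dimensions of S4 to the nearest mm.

Let S0's short side be w mm. w · w√2 = 2.18 m² = 2,180,000 mm², so w ≈ 1241.6 mm and w√2 ≈ 1755.8 mm → S0 = 1242 × 1756 mm.
S1: ⌊1756/2⌋ × 1242 = 878 × 1242 mm
S2: ⌊1242/2⌋ × 878 = 621 × 878 mm
S3: ⌊878/2⌋ × 621 = 439 × 621 mm
S4: ⌊621/2⌋ × 439 = 310 × 439 mm

310 × 439 mm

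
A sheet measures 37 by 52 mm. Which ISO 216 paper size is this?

A9 (37 × 52 mm)

Aspect ratio 52/37 ≈ 1.405 — close to the ISO √2 ≈ 1.414.
In the A-series (A0 area = 1 m²): A9 = 37 × 52 mm.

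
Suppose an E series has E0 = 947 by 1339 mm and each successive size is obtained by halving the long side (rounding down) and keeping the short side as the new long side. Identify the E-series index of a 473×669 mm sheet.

E0: 947 × 1339 mm
E1: 669 × 947 mm
E2: 473 × 669 mm
E3: 334 × 473 mm
→ matches E2.

E2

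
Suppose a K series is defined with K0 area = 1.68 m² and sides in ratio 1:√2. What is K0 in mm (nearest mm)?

1090 × 1541 mm

Let the short side be w mm. Then w · w√2 = 1.68 m² = 1,680,000 mm².
w² = 1,680,000/√2, so w ≈ 1089.9 mm; long side = w√2 ≈ 1541.4 mm.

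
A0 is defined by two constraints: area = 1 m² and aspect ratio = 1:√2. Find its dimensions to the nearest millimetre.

841 × 1189 mm

Let the short side be w mm. Then the long side is w√2 and w · w√2 = 10⁶ mm².
w² = 10⁶/√2, so w = 1000 / 2^(1/4) ≈ 840.9 mm; long side = 1000 · 2^(1/4) ≈ 1189.2 mm.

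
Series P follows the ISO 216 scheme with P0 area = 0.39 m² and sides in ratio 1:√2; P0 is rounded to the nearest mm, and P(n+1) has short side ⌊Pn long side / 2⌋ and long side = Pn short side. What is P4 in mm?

Let P0's short side be w mm. w · w√2 = 0.39 m² = 390,000 mm², so w ≈ 525.1 mm and w√2 ≈ 742.7 mm → P0 = 525 × 743 mm.
P1: ⌊743/2⌋ × 525 = 371 × 525 mm
P2: ⌊525/2⌋ × 371 = 262 × 371 mm
P3: ⌊371/2⌋ × 262 = 185 × 262 mm
P4: ⌊262/2⌋ × 185 = 131 × 185 mm

131 × 185 mm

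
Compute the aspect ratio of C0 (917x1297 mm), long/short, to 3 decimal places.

1.414

1297 / 917 = 1.414
Matches √2 ≈ 1.414 — the ISO 216 defining ratio.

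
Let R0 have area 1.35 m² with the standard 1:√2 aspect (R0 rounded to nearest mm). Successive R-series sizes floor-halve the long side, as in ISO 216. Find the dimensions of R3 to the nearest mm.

345 × 488 mm

Let R0's short side be w mm. w · w√2 = 1.35 m² = 1,350,000 mm², so w ≈ 977.0 mm and w√2 ≈ 1381.7 mm → R0 = 977 × 1382 mm.
R1: ⌊1382/2⌋ × 977 = 691 × 977 mm
R2: ⌊977/2⌋ × 691 = 488 × 691 mm
R3: ⌊691/2⌋ × 488 = 345 × 488 mm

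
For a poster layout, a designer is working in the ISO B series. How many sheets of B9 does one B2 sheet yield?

Each ISO step halves the sheet: 1 × B2 → 2 × B3 → 4 × B4 → 8 × B5 → …
From B2 to B9 is 7 halving steps: 2^7 = 128.

128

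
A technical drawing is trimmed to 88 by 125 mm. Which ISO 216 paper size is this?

Aspect ratio 125/88 ≈ 1.420 — close to the ISO √2 ≈ 1.414.
In the B-series (B0 = 1000 × 1414 mm): B7 = 88 × 125 mm.

B7 (88 × 125 mm)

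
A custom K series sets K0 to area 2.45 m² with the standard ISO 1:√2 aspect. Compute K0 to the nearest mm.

1316 × 1861 mm

Let the short side be w mm. Then w · w√2 = 2.45 m² = 2,450,000 mm².
w² = 2,450,000/√2, so w ≈ 1316.2 mm; long side = w√2 ≈ 1861.4 mm.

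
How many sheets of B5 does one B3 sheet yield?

Each ISO step halves the sheet: 1 × B3 → 2 × B4 → 4 × B5
From B3 to B5 is 2 halving steps: 2^2 = 4.

4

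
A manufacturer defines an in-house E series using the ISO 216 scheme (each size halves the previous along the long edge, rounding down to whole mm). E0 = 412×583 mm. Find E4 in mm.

E1: ⌊583/2⌋ × 412 = 291 × 412 mm
E2: ⌊412/2⌋ × 291 = 206 × 291 mm
E3: ⌊291/2⌋ × 206 = 145 × 206 mm
E4: ⌊206/2⌋ × 145 = 103 × 145 mm

103 × 145 mm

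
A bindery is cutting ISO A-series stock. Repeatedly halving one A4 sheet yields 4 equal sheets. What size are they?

A6

4 = 2^2, so 2 halving steps.
A4 → A5 → … → A6 after 2 steps.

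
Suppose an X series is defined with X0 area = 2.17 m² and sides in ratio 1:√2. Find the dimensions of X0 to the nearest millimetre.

Let the short side be w mm. Then w · w√2 = 2.17 m² = 2,170,000 mm².
w² = 2,170,000/√2, so w ≈ 1238.7 mm; long side = w√2 ≈ 1751.8 mm.

1239 × 1752 mm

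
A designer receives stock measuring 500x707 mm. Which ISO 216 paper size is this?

Aspect ratio 707/500 ≈ 1.414 — close to the ISO √2 ≈ 1.414.
In the B-series (B0 = 1000 × 1414 mm): B2 = 500 × 707 mm.

B2 (500 × 707 mm)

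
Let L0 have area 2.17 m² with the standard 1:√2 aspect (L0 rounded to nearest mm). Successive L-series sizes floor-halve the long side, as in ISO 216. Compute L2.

619 × 876 mm

Let L0's short side be w mm. w · w√2 = 2.17 m² = 2,170,000 mm², so w ≈ 1238.7 mm and w√2 ≈ 1751.8 mm → L0 = 1239 × 1752 mm.
L1: ⌊1752/2⌋ × 1239 = 876 × 1239 mm
L2: ⌊1239/2⌋ × 876 = 619 × 876 mm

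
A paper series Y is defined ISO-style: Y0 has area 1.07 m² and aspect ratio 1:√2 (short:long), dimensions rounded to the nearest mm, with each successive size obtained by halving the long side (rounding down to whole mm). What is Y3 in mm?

Let Y0's short side be w mm. w · w√2 = 1.07 m² = 1,070,000 mm², so w ≈ 869.8 mm and w√2 ≈ 1230.1 mm → Y0 = 870 × 1230 mm.
Y1: ⌊1230/2⌋ × 870 = 615 × 870 mm
Y2: ⌊870/2⌋ × 615 = 435 × 615 mm
Y3: ⌊615/2⌋ × 435 = 307 × 435 mm

307 × 435 mm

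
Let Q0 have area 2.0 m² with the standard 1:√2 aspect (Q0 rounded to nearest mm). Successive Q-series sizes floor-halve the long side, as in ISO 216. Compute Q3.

420 × 594 mm

Let Q0's short side be w mm. w · w√2 = 2.0 m² = 2,000,000 mm², so w ≈ 1189.2 mm and w√2 ≈ 1681.8 mm → Q0 = 1189 × 1682 mm.
Q1: ⌊1682/2⌋ × 1189 = 841 × 1189 mm
Q2: ⌊1189/2⌋ × 841 = 594 × 841 mm
Q3: ⌊841/2⌋ × 594 = 420 × 594 mm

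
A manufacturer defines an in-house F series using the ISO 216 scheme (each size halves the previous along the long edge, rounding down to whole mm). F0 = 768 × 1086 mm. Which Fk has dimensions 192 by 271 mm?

F4

F0: 768 × 1086 mm
F1: 543 × 768 mm
F2: 384 × 543 mm
F3: 271 × 384 mm
F4: 192 × 271 mm
F5: 135 × 192 mm
→ matches F4.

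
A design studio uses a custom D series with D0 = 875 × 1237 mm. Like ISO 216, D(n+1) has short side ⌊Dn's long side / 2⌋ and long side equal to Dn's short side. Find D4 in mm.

D1: ⌊1237/2⌋ × 875 = 618 × 875 mm
D2: ⌊875/2⌋ × 618 = 437 × 618 mm
D3: ⌊618/2⌋ × 437 = 309 × 437 mm
D4: ⌊437/2⌋ × 309 = 218 × 309 mm

218 × 309 mm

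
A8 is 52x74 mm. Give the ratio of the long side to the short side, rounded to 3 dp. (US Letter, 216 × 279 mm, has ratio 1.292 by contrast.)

1.423

74 / 52 = 1.423
ISO 216 targets √2 ≈ 1.414; the +0.009 deviation is from mm rounding.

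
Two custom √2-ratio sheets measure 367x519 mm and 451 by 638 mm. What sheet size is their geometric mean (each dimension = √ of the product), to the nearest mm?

407 × 575 mm

Short side: √(367 · 451) = √165517 ≈ 406.8 → 407 mm
Long side: √(519 · 638) = √331122 ≈ 575.4 → 575 mm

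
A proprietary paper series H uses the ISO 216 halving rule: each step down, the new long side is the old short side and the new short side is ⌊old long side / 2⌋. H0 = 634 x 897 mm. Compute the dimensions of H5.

112 × 158 mm

H1: ⌊897/2⌋ × 634 = 448 × 634 mm
H2: ⌊634/2⌋ × 448 = 317 × 448 mm
H3: ⌊448/2⌋ × 317 = 224 × 317 mm
H4: ⌊317/2⌋ × 224 = 158 × 224 mm
H5: ⌊224/2⌋ × 158 = 112 × 158 mm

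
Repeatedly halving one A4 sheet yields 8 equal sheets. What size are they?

8 = 2^3, so 3 halving steps.
A4 → A5 → … → A7 after 3 steps.

A7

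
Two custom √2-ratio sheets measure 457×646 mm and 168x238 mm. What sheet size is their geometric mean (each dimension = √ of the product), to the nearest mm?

Short side: √(457 · 168) = √76776 ≈ 277.1 → 277 mm
Long side: √(646 · 238) = √153748 ≈ 392.1 → 392 mm

277 × 392 mm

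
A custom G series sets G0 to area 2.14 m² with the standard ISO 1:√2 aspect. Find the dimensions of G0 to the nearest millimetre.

1230 × 1740 mm

Let the short side be w mm. Then w · w√2 = 2.14 m² = 2,140,000 mm².
w² = 2,140,000/√2, so w ≈ 1230.1 mm; long side = w√2 ≈ 1739.7 mm.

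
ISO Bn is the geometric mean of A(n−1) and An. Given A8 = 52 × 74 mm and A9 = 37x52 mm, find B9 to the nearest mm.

44 × 62 mm

Short side: √(52 · 37) = √1924 ≈ 43.9 → 44 mm
Long side: √(74 · 52) = √3848 ≈ 62.0 → 62 mm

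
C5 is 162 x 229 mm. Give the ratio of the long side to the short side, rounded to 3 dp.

1.414

229 / 162 = 1.414
Matches √2 ≈ 1.414 — the ISO 216 defining ratio.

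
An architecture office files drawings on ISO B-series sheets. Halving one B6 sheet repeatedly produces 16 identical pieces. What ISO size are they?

16 = 2^4, so 4 halving steps.
B6 → B7 → … → B10 after 4 steps.

B10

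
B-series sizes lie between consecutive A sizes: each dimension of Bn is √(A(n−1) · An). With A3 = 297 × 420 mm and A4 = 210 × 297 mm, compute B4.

250 × 353 mm

Short side: √(297 · 210) = √62370 ≈ 249.7 → 250 mm
Long side: √(420 · 297) = √124740 ≈ 353.2 → 353 mm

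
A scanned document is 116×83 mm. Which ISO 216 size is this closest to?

Aspect ratio 116/83 ≈ 1.398 (ISO target is √2 ≈ 1.414).
In the C-series (envelope sizes, between A and B): C7 = 81 × 114 mm.
Off by 4 mm total — nearest standard size.

C7 (81 × 114 mm)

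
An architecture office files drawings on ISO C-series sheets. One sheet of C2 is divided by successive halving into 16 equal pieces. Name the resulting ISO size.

C6

16 = 2^4, so 4 halving steps.
C2 → C3 → … → C6 after 4 steps.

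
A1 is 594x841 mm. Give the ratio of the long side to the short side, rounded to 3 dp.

841 / 594 = 1.416
ISO 216 targets √2 ≈ 1.414; the +0.002 deviation is from mm rounding.

1.416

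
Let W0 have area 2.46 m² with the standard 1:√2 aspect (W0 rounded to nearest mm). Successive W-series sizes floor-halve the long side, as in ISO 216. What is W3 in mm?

466 × 659 mm

Let W0's short side be w mm. w · w√2 = 2.46 m² = 2,460,000 mm², so w ≈ 1318.9 mm and w√2 ≈ 1865.2 mm → W0 = 1319 × 1865 mm.
W1: ⌊1865/2⌋ × 1319 = 932 × 1319 mm
W2: ⌊1319/2⌋ × 932 = 659 × 932 mm
W3: ⌊932/2⌋ × 659 = 466 × 659 mm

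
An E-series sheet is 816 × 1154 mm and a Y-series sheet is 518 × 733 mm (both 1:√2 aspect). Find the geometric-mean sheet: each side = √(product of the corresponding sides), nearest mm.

650 × 920 mm

Short side: √(816 · 518) = √422688 ≈ 650.1 → 650 mm
Long side: √(1154 · 733) = √845882 ≈ 919.7 → 920 mm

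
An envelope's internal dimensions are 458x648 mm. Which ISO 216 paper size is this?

C2 (458 × 648 mm)

Aspect ratio 648/458 ≈ 1.415 — close to the ISO √2 ≈ 1.414.
In the C-series (envelope sizes, between A and B): C2 = 458 × 648 mm.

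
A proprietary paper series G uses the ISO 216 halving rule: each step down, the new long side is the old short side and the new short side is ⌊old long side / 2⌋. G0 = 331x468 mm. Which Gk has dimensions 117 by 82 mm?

G4

G0: 331 × 468 mm
G1: 234 × 331 mm
G2: 165 × 234 mm
G3: 117 × 165 mm
G4: 82 × 117 mm
G5: 58 × 82 mm
→ matches G4.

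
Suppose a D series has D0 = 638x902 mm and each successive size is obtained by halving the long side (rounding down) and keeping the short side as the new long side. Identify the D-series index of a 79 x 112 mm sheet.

D6

D0: 638 × 902 mm
D1: 451 × 638 mm
D2: 319 × 451 mm
D3: 225 × 319 mm
D4: 159 × 225 mm
D5: 112 × 159 mm
D6: 79 × 112 mm
D7: 56 × 79 mm
→ matches D6.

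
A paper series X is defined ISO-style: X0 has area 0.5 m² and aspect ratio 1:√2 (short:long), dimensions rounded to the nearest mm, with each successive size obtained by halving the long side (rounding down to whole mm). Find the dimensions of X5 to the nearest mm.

105 × 148 mm

Let X0's short side be w mm. w · w√2 = 0.5 m² = 500,000 mm², so w ≈ 594.6 mm and w√2 ≈ 840.9 mm → X0 = 595 × 841 mm.
X1: ⌊841/2⌋ × 595 = 420 × 595 mm
X2: ⌊595/2⌋ × 420 = 297 × 420 mm
X3: ⌊420/2⌋ × 297 = 210 × 297 mm
X4: ⌊297/2⌋ × 210 = 148 × 210 mm
X5: ⌊210/2⌋ × 148 = 105 × 148 mm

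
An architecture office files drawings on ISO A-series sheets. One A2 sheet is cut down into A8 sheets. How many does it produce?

Each ISO step halves the sheet: 1 × A2 → 2 × A3 → 4 × A4 → 8 × A5 → …
From A2 to A8 is 6 halving steps: 2^6 = 64.

64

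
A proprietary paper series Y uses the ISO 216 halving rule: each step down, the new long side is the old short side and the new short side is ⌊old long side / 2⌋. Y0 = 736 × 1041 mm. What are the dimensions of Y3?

260 × 368 mm

Y1: ⌊1041/2⌋ × 736 = 520 × 736 mm
Y2: ⌊736/2⌋ × 520 = 368 × 520 mm
Y3: ⌊520/2⌋ × 368 = 260 × 368 mm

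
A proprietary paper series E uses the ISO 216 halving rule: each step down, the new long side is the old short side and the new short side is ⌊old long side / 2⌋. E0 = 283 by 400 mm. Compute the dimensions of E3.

E1: ⌊400/2⌋ × 283 = 200 × 283 mm
E2: ⌊283/2⌋ × 200 = 141 × 200 mm
E3: ⌊200/2⌋ × 141 = 100 × 141 mm

100 × 141 mm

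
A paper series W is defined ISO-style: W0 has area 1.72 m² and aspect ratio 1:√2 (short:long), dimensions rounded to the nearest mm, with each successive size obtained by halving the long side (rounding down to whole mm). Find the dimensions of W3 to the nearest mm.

Let W0's short side be w mm. w · w√2 = 1.72 m² = 1,720,000 mm², so w ≈ 1102.8 mm and w√2 ≈ 1559.6 mm → W0 = 1103 × 1560 mm.
W1: ⌊1560/2⌋ × 1103 = 780 × 1103 mm
W2: ⌊1103/2⌋ × 780 = 551 × 780 mm
W3: ⌊780/2⌋ × 551 = 390 × 551 mm

390 × 551 mm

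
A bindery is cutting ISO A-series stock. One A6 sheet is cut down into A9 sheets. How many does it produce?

Each ISO step halves the sheet: 1 × A6 → 2 × A7 → 4 × A8 → 8 × A9
From A6 to A9 is 3 halving steps: 2^3 = 8.

8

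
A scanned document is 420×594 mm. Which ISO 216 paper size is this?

Aspect ratio 594/420 ≈ 1.414 — close to the ISO √2 ≈ 1.414.
In the A-series (A0 area = 1 m²): A2 = 420 × 594 mm.

A2 (420 × 594 mm)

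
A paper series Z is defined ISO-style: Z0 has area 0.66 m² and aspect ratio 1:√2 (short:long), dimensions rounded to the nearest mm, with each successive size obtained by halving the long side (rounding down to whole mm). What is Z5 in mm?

120 × 170 mm

Let Z0's short side be w mm. w · w√2 = 0.66 m² = 660,000 mm², so w ≈ 683.1 mm and w√2 ≈ 966.1 mm → Z0 = 683 × 966 mm.
Z1: ⌊966/2⌋ × 683 = 483 × 683 mm
Z2: ⌊683/2⌋ × 483 = 341 × 483 mm
Z3: ⌊483/2⌋ × 341 = 241 × 341 mm
Z4: ⌊341/2⌋ × 241 = 170 × 241 mm
Z5: ⌊241/2⌋ × 170 = 120 × 170 mm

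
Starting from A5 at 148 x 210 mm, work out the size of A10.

A6: ⌊210/2⌋ × 148 = 105 × 148 mm
A7: ⌊148/2⌋ × 105 = 74 × 105 mm
A8: ⌊105/2⌋ × 74 = 52 × 74 mm
A9: ⌊74/2⌋ × 52 = 37 × 52 mm
A10: ⌊52/2⌋ × 37 = 26 × 37 mm

26 × 37 mm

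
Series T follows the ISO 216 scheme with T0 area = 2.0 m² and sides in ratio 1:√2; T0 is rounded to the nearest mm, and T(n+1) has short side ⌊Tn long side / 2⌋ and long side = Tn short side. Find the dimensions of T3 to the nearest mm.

420 × 594 mm

Let T0's short side be w mm. w · w√2 = 2.0 m² = 2,000,000 mm², so w ≈ 1189.2 mm and w√2 ≈ 1681.8 mm → T0 = 1189 × 1682 mm.
T1: ⌊1682/2⌋ × 1189 = 841 × 1189 mm
T2: ⌊1189/2⌋ × 841 = 594 × 841 mm
T3: ⌊841/2⌋ × 594 = 420 × 594 mm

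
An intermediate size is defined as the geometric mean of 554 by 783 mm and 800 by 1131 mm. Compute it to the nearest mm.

666 × 941 mm

Short side: √(554 · 800) = √443200 ≈ 665.7 → 666 mm
Long side: √(783 · 1131) = √885573 ≈ 941.0 → 941 mm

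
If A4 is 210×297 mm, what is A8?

A5: ⌊297/2⌋ × 210 = 148 × 210 mm
A6: ⌊210/2⌋ × 148 = 105 × 148 mm
A7: ⌊148/2⌋ × 105 = 74 × 105 mm
A8: ⌊105/2⌋ × 74 = 52 × 74 mm

52 × 74 mm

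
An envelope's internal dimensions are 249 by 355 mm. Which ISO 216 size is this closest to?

B4 (250 × 353 mm)

Aspect ratio 355/249 ≈ 1.426 — close to the ISO √2 ≈ 1.414.
In the B-series (B0 = 1000 × 1414 mm): B4 = 250 × 353 mm.
Off by 3 mm total — nearest standard size.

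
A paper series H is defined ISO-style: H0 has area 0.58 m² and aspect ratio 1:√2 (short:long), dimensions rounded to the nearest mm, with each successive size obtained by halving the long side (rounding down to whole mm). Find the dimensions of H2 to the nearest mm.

Let H0's short side be w mm. w · w√2 = 0.58 m² = 580,000 mm², so w ≈ 640.4 mm and w√2 ≈ 905.7 mm → H0 = 640 × 906 mm.
H1: ⌊906/2⌋ × 640 = 453 × 640 mm
H2: ⌊640/2⌋ × 453 = 320 × 453 mm

320 × 453 mm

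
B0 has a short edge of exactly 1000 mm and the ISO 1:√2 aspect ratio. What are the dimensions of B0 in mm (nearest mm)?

1000 × 1414 mm

Short side = 1000 mm; long side = 1000√2 ≈ 1414.2 mm.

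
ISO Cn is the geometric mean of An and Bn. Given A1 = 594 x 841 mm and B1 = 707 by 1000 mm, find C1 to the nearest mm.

648 × 917 mm

Short side: √(594 · 707) = √419958 ≈ 648.0 → 648 mm
Long side: √(841 · 1000) = √841000 ≈ 917.1 → 917 mm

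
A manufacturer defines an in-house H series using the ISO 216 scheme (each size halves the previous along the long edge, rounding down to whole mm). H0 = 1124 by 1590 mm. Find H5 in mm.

198 × 281 mm

H1 = 795 × 1124 mm (from H0 by 1 halving).
H2: ⌊1124/2⌋ × 795 = 562 × 795 mm
H3: ⌊795/2⌋ × 562 = 397 × 562 mm
H4: ⌊562/2⌋ × 397 = 281 × 397 mm
H5: ⌊397/2⌋ × 281 = 198 × 281 mm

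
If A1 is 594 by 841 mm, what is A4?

210 × 297 mm

A2: ⌊841/2⌋ × 594 = 420 × 594 mm
A3: ⌊594/2⌋ × 420 = 297 × 420 mm
A4: ⌊420/2⌋ × 297 = 210 × 297 mm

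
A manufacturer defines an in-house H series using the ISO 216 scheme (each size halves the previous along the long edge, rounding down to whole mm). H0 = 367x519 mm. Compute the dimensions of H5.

64 × 91 mm

H1: ⌊519/2⌋ × 367 = 259 × 367 mm
H2: ⌊367/2⌋ × 259 = 183 × 259 mm
H3: ⌊259/2⌋ × 183 = 129 × 183 mm
H4: ⌊183/2⌋ × 129 = 91 × 129 mm
H5: ⌊129/2⌋ × 91 = 64 × 91 mm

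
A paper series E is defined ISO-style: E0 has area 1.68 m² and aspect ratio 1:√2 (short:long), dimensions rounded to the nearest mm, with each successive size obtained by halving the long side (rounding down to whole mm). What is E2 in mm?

545 × 770 mm

Let E0's short side be w mm. w · w√2 = 1.68 m² = 1,680,000 mm², so w ≈ 1089.9 mm and w√2 ≈ 1541.4 mm → E0 = 1090 × 1541 mm.
E1: ⌊1541/2⌋ × 1090 = 770 × 1090 mm
E2: ⌊1090/2⌋ × 770 = 545 × 770 mm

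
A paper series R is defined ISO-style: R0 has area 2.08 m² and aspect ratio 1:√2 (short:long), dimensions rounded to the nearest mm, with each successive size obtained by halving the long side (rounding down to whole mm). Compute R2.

606 × 857 mm

Let R0's short side be w mm. w · w√2 = 2.08 m² = 2,080,000 mm², so w ≈ 1212.8 mm and w√2 ≈ 1715.1 mm → R0 = 1213 × 1715 mm.
R1: ⌊1715/2⌋ × 1213 = 857 × 1213 mm
R2: ⌊1213/2⌋ × 857 = 606 × 857 mm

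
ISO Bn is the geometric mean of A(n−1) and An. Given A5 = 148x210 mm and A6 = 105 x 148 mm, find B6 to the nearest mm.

125 × 176 mm

Short side: √(148 · 105) = √15540 ≈ 124.7 → 125 mm
Long side: √(210 · 148) = √31080 ≈ 176.3 → 176 mm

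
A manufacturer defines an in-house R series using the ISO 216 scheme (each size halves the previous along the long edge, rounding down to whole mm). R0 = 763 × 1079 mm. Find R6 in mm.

R1 = 539 × 763 mm (from R0 by 1 halving).
R2: ⌊763/2⌋ × 539 = 381 × 539 mm
R3: ⌊539/2⌋ × 381 = 269 × 381 mm
R4: ⌊381/2⌋ × 269 = 190 × 269 mm
R5: ⌊269/2⌋ × 190 = 134 × 190 mm
R6: ⌊190/2⌋ × 134 = 95 × 134 mm

95 × 134 mm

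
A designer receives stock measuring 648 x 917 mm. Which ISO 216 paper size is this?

C1 (648 × 917 mm)

Aspect ratio 917/648 ≈ 1.415 — close to the ISO √2 ≈ 1.414.
In the C-series (envelope sizes, between A and B): C1 = 648 × 917 mm.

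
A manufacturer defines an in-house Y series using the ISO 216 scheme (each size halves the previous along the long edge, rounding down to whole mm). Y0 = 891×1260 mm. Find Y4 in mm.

Y1: ⌊1260/2⌋ × 891 = 630 × 891 mm
Y2: ⌊891/2⌋ × 630 = 445 × 630 mm
Y3: ⌊630/2⌋ × 445 = 315 × 445 mm
Y4: ⌊445/2⌋ × 315 = 222 × 315 mm

222 × 315 mm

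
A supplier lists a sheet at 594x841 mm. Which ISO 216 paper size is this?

A1 (594 × 841 mm)

Aspect ratio 841/594 ≈ 1.416 — close to the ISO √2 ≈ 1.414.
In the A-series (A0 area = 1 m²): A1 = 594 × 841 mm.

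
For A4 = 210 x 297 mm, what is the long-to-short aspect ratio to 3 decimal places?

297 / 210 = 1.414
Matches √2 ≈ 1.414 — the ISO 216 defining ratio.

1.414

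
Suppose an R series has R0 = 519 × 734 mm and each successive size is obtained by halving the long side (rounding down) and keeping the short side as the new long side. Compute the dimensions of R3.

183 × 259 mm

R1: ⌊734/2⌋ × 519 = 367 × 519 mm
R2: ⌊519/2⌋ × 367 = 259 × 367 mm
R3: ⌊367/2⌋ × 259 = 183 × 259 mm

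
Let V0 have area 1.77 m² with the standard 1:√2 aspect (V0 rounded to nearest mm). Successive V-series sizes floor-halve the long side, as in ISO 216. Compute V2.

Let V0's short side be w mm. w · w√2 = 1.77 m² = 1,770,000 mm², so w ≈ 1118.7 mm and w√2 ≈ 1582.1 mm → V0 = 1119 × 1582 mm.
V1: ⌊1582/2⌋ × 1119 = 791 × 1119 mm
V2: ⌊1119/2⌋ × 791 = 559 × 791 mm

559 × 791 mm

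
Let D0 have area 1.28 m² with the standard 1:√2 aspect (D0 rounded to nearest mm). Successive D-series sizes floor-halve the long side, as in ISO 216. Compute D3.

336 × 475 mm

Let D0's short side be w mm. w · w√2 = 1.28 m² = 1,280,000 mm², so w ≈ 951.4 mm and w√2 ≈ 1345.4 mm → D0 = 951 × 1345 mm.
D1: ⌊1345/2⌋ × 951 = 672 × 951 mm
D2: ⌊951/2⌋ × 672 = 475 × 672 mm
D3: ⌊672/2⌋ × 475 = 336 × 475 mm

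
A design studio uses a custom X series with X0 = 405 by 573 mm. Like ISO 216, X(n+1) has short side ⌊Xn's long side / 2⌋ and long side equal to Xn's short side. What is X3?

143 × 202 mm

X1: ⌊573/2⌋ × 405 = 286 × 405 mm
X2: ⌊405/2⌋ × 286 = 202 × 286 mm
X3: ⌊286/2⌋ × 202 = 143 × 202 mm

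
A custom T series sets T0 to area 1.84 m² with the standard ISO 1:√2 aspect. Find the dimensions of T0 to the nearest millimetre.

1141 × 1613 mm

Let the short side be w mm. Then w · w√2 = 1.84 m² = 1,840,000 mm².
w² = 1,840,000/√2, so w ≈ 1140.6 mm; long side = w√2 ≈ 1613.1 mm.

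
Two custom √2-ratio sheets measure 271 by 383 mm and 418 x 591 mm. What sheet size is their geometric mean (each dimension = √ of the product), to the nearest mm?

Short side: √(271 · 418) = √113278 ≈ 336.6 → 337 mm
Long side: √(383 · 591) = √226353 ≈ 475.8 → 476 mm

337 × 476 mm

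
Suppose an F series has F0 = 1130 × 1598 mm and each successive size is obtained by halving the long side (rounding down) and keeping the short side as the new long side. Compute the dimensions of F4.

F1: ⌊1598/2⌋ × 1130 = 799 × 1130 mm
F2: ⌊1130/2⌋ × 799 = 565 × 799 mm
F3: ⌊799/2⌋ × 565 = 399 × 565 mm
F4: ⌊565/2⌋ × 399 = 282 × 399 mm

282 × 399 mm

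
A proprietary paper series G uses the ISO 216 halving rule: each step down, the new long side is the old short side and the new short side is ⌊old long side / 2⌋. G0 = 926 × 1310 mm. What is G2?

463 × 655 mm

G1: ⌊1310/2⌋ × 926 = 655 × 926 mm
G2: ⌊926/2⌋ × 655 = 463 × 655 mm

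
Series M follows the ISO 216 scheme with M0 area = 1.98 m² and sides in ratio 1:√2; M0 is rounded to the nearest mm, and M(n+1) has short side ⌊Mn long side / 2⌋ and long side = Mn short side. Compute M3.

418 × 591 mm

Let M0's short side be w mm. w · w√2 = 1.98 m² = 1,980,000 mm², so w ≈ 1183.2 mm and w√2 ≈ 1673.4 mm → M0 = 1183 × 1673 mm.
M1: ⌊1673/2⌋ × 1183 = 836 × 1183 mm
M2: ⌊1183/2⌋ × 836 = 591 × 836 mm
M3: ⌊836/2⌋ × 591 = 418 × 591 mm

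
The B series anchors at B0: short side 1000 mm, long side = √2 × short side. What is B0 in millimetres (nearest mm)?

Short side = 1000 mm; long side = 1000√2 ≈ 1414.2 mm.

1000 × 1414 mm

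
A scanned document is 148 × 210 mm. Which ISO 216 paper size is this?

Aspect ratio 210/148 ≈ 1.419 — close to the ISO √2 ≈ 1.414.
In the A-series (A0 area = 1 m²): A5 = 148 × 210 mm.

A5 (148 × 210 mm)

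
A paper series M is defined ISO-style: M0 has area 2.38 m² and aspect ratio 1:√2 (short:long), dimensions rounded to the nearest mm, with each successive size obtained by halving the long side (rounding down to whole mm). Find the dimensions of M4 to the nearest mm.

324 × 458 mm

Let M0's short side be w mm. w · w√2 = 2.38 m² = 2,380,000 mm², so w ≈ 1297.3 mm and w√2 ≈ 1834.6 mm → M0 = 1297 × 1835 mm.
M1: ⌊1835/2⌋ × 1297 = 917 × 1297 mm
M2: ⌊1297/2⌋ × 917 = 648 × 917 mm
M3: ⌊917/2⌋ × 648 = 458 × 648 mm
M4: ⌊648/2⌋ × 458 = 324 × 458 mm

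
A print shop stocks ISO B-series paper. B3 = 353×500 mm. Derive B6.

125 × 176 mm

B4: ⌊500/2⌋ × 353 = 250 × 353 mm
B5: ⌊353/2⌋ × 250 = 176 × 250 mm
B6: ⌊250/2⌋ × 176 = 125 × 176 mm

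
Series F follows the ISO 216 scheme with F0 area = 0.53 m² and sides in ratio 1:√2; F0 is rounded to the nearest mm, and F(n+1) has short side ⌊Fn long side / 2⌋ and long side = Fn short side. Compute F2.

306 × 433 mm

Let F0's short side be w mm. w · w√2 = 0.53 m² = 530,000 mm², so w ≈ 612.2 mm and w√2 ≈ 865.8 mm → F0 = 612 × 866 mm.
F1: ⌊866/2⌋ × 612 = 433 × 612 mm
F2: ⌊612/2⌋ × 433 = 306 × 433 mm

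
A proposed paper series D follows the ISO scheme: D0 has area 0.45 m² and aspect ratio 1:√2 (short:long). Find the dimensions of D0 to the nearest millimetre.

Let the short side be w mm. Then w · w√2 = 0.45 m² = 450,000 mm².
w² = 450,000/√2, so w ≈ 564.1 mm; long side = w√2 ≈ 797.7 mm.

564 × 798 mm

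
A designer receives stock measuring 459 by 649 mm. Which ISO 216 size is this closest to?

Aspect ratio 649/459 ≈ 1.414 — close to the ISO √2 ≈ 1.414.
In the C-series (envelope sizes, between A and B): C2 = 458 × 648 mm.
Off by 2 mm total — nearest standard size.

C2 (458 × 648 mm)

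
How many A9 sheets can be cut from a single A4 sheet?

A4 = 210 × 297 mm; A9 = 37 × 52 mm.
Each halving step doubles the count; 5 steps from A4 to A9.
2^5 = 32.

32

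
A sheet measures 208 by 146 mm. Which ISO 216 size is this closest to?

Aspect ratio 208/146 ≈ 1.425 — close to the ISO √2 ≈ 1.414.
In the A-series (A0 area = 1 m²): A5 = 148 × 210 mm.
Off by 4 mm total — nearest standard size.

A5 (148 × 210 mm)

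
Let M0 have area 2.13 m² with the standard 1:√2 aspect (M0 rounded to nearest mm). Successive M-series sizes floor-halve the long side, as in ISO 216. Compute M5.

217 × 306 mm

Let M0's short side be w mm. w · w√2 = 2.13 m² = 2,130,000 mm², so w ≈ 1227.2 mm and w√2 ≈ 1735.6 mm → M0 = 1227 × 1736 mm.
M1: ⌊1736/2⌋ × 1227 = 868 × 1227 mm
M2: ⌊1227/2⌋ × 868 = 613 × 868 mm
M3: ⌊868/2⌋ × 613 = 434 × 613 mm
M4: ⌊613/2⌋ × 434 = 306 × 434 mm
M5: ⌊434/2⌋ × 306 = 217 × 306 mm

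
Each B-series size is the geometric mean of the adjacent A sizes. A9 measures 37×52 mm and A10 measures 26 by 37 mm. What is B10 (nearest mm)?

31 × 44 mm

Short side: √(37 · 26) = √962 ≈ 31.0 → 31 mm
Long side: √(52 · 37) = √1924 ≈ 43.9 → 44 mm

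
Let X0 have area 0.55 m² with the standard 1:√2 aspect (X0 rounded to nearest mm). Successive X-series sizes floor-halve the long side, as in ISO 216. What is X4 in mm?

Let X0's short side be w mm. w · w√2 = 0.55 m² = 550,000 mm², so w ≈ 623.6 mm and w√2 ≈ 881.9 mm → X0 = 624 × 882 mm.
X1: ⌊882/2⌋ × 624 = 441 × 624 mm
X2: ⌊624/2⌋ × 441 = 312 × 441 mm
X3: ⌊441/2⌋ × 312 = 220 × 312 mm
X4: ⌊312/2⌋ × 220 = 156 × 220 mm

156 × 220 mm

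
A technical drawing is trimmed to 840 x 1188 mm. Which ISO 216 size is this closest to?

Aspect ratio 1188/840 ≈ 1.414 — close to the ISO √2 ≈ 1.414.
In the A-series (A0 area = 1 m²): A0 = 841 × 1189 mm.
Off by 2 mm total — nearest standard size.

A0 (841 × 1189 mm)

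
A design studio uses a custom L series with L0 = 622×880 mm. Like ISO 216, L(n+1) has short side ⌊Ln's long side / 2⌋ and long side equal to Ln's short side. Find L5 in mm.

110 × 155 mm

L1: ⌊880/2⌋ × 622 = 440 × 622 mm
L2: ⌊622/2⌋ × 440 = 311 × 440 mm
L3: ⌊440/2⌋ × 311 = 220 × 311 mm
L4: ⌊311/2⌋ × 220 = 155 × 220 mm
L5: ⌊220/2⌋ × 155 = 110 × 155 mm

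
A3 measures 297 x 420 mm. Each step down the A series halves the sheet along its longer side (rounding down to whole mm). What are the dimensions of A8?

A4: ⌊420/2⌋ × 297 = 210 × 297 mm
A5: ⌊297/2⌋ × 210 = 148 × 210 mm
A6: ⌊210/2⌋ × 148 = 105 × 148 mm
A7: ⌊148/2⌋ × 105 = 74 × 105 mm
A8: ⌊105/2⌋ × 74 = 52 × 74 mm

52 × 74 mm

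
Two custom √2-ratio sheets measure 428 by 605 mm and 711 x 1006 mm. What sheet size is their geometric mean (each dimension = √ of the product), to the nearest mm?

552 × 780 mm

Short side: √(428 · 711) = √304308 ≈ 551.6 → 552 mm
Long side: √(605 · 1006) = √608630 ≈ 780.1 → 780 mm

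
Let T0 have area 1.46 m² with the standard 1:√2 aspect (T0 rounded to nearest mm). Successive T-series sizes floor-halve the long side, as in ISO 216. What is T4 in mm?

Let T0's short side be w mm. w · w√2 = 1.46 m² = 1,460,000 mm², so w ≈ 1016.1 mm and w√2 ≈ 1436.9 mm → T0 = 1016 × 1437 mm.
T1: ⌊1437/2⌋ × 1016 = 718 × 1016 mm
T2: ⌊1016/2⌋ × 718 = 508 × 718 mm
T3: ⌊718/2⌋ × 508 = 359 × 508 mm
T4: ⌊508/2⌋ × 359 = 254 × 359 mm

254 × 359 mm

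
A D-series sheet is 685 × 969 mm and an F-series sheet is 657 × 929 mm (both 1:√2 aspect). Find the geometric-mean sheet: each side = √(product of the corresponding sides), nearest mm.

Short side: √(685 · 657) = √450045 ≈ 670.9 → 671 mm
Long side: √(969 · 929) = √900201 ≈ 948.8 → 949 mm

671 × 949 mm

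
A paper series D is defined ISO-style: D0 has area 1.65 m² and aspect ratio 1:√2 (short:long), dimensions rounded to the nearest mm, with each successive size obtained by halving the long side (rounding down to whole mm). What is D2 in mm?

540 × 764 mm

Let D0's short side be w mm. w · w√2 = 1.65 m² = 1,650,000 mm², so w ≈ 1080.2 mm and w√2 ≈ 1527.6 mm → D0 = 1080 × 1528 mm.
D1: ⌊1528/2⌋ × 1080 = 764 × 1080 mm
D2: ⌊1080/2⌋ × 764 = 540 × 764 mm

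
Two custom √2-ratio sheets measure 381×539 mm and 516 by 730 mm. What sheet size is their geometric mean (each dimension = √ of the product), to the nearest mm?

Short side: √(381 · 516) = √196596 ≈ 443.4 → 443 mm
Long side: √(539 · 730) = √393470 ≈ 627.3 → 627 mm

443 × 627 mm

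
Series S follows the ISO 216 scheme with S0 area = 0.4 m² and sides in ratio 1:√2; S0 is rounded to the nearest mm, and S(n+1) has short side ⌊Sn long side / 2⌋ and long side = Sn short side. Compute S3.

Let S0's short side be w mm. w · w√2 = 0.4 m² = 400,000 mm², so w ≈ 531.8 mm and w√2 ≈ 752.1 mm → S0 = 532 × 752 mm.
S1: ⌊752/2⌋ × 532 = 376 × 532 mm
S2: ⌊532/2⌋ × 376 = 266 × 376 mm
S3: ⌊376/2⌋ × 266 = 188 × 266 mm

188 × 266 mm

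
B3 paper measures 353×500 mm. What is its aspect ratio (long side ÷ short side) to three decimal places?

1.416

500 / 353 = 1.416
ISO 216 targets √2 ≈ 1.414; the +0.002 deviation is from mm rounding.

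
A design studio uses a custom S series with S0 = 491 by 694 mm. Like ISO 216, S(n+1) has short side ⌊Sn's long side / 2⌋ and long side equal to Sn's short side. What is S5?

S1: ⌊694/2⌋ × 491 = 347 × 491 mm
S2: ⌊491/2⌋ × 347 = 245 × 347 mm
S3: ⌊347/2⌋ × 245 = 173 × 245 mm
S4: ⌊245/2⌋ × 173 = 122 × 173 mm
S5: ⌊173/2⌋ × 122 = 86 × 122 mm

86 × 122 mm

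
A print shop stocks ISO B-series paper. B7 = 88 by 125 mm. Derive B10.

31 × 44 mm

B8: ⌊125/2⌋ × 88 = 62 × 88 mm
B9: ⌊88/2⌋ × 62 = 44 × 62 mm
B10: ⌊62/2⌋ × 44 = 31 × 44 mm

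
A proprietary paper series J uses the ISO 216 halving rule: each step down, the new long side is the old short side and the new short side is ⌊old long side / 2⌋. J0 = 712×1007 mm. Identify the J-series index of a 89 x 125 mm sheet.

J0: 712 × 1007 mm
J1: 503 × 712 mm
J2: 356 × 503 mm
J3: 251 × 356 mm
J4: 178 × 251 mm
J5: 125 × 178 mm
J6: 89 × 125 mm
J7: 62 × 89 mm
→ matches J6.

J6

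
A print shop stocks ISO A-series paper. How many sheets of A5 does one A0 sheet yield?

32

Each ISO step halves the sheet: 1 × A0 → 2 × A1 → 4 × A2 → 8 × A3 → …
From A0 to A5 is 5 halving steps: 2^5 = 32.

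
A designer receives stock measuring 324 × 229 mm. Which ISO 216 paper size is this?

Aspect ratio 324/229 ≈ 1.415 — close to the ISO √2 ≈ 1.414.
In the C-series (envelope sizes, between A and B): C4 = 229 × 324 mm.

C4 (229 × 324 mm)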